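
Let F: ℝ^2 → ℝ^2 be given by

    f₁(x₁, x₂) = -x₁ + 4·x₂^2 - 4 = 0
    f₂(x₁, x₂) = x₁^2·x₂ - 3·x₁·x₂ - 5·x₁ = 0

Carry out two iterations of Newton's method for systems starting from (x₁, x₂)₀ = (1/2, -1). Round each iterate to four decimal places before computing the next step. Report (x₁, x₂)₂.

At (1/2, -1): F = (-0.5000, -1.2500).
Jacobian J = [[-1, 8·x₂], [2·x₁·x₂ - 3·x₂ - 5, x₁^2 - 3·x₁]].
At the point, J = [[-1.0000, -8.0000], [-3.0000, -1.2500]] (det J = -22.7500).
Solving J·Δ = −F gives Δ = (-0.4121, -0.0110).
Then the next iterate is (x₁, x₂)₁ = (0.0879, -1.0110).
Round to (0.0879, -1.0110) and repeat: F = (0.000584, -0.180711), J = [[-1.0000, -8.0880], [-2.144734, -0.255974]].
Δ = (-0.0855, 0.0106), so (x₁, x₂)₂ = (0.0024, -1.0004).

(0.0024, -1.0004)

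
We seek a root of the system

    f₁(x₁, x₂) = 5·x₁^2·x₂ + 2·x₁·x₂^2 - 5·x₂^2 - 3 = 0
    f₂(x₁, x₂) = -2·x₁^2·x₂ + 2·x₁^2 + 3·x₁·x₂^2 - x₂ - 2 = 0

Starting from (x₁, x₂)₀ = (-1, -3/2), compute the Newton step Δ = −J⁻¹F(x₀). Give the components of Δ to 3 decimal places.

(0.491, 0.641)

At (-1, -3/2): F = (-26.250, -2.250).
Jacobian J = [[10·x₁·x₂ + 2·x₂^2, 5·x₁^2 + 4·x₁·x₂ - 10·x₂], [-4·x₁·x₂ + 4·x₁ + 3·x₂^2, -2·x₁^2 + 6·x₁·x₂ - 1]].
At the point, J = [[19.500, 26.000], [-3.250, 6.000]] (det J = 201.500).
Solving J·Δ = −F gives Δ = (0.491, 0.641).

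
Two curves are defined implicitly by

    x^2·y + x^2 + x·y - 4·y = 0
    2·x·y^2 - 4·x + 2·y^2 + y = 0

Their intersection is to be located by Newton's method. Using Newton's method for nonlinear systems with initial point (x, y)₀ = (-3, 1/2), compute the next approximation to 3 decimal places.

(-1.369, 2.431)

At (-3, 1/2): F = (10.000, 11.500).
Jacobian J = [[2·x·y + 2·x + y, x^2 + x - 4], [2·y^2 - 4, 4·x·y + 4·y + 1]].
At the point, J = [[-8.500, 2.000], [-3.500, -3.000]] (det J = 32.500).
Solving J·Δ = −F gives Δ = (1.631, 1.931).
Then the next iterate is (x, y)₁ = (-1.369, 2.431).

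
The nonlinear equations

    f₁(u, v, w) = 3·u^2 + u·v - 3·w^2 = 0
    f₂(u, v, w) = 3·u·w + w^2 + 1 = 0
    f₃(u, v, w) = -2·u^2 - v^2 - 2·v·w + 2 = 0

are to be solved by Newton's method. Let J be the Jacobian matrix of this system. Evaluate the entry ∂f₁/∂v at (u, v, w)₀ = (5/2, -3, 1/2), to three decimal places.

2.500

∂f₁/∂v = u.
At (5/2, -3, 1/2) this is 2.500.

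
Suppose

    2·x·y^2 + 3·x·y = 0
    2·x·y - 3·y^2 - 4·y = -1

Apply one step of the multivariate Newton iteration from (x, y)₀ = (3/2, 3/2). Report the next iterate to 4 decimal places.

(1.2155, 0.6897)

At (3/2, 3/2): F = (13.5000, -7.2500).
Jacobian J = [[2·y^2 + 3·y, 4·x·y + 3·x], [2·y, 2·x - 6·y - 4]].
At the point, J = [[9.0000, 13.5000], [3.0000, -10.0000]] (det J = -130.5000).
Solving J·Δ = −F gives Δ = (-0.2845, -0.8103).
Then the next iterate is (x, y)₁ = (1.2155, 0.6897).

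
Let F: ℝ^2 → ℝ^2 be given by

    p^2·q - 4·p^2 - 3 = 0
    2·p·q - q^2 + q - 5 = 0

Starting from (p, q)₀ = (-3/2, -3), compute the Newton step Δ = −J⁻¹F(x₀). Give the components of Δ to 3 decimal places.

(0.585, 2.877)

At (-3/2, -3): F = (-18.750, -8.000).
Jacobian J = [[2·p·q - 8·p, p^2], [2·q, 2·p - 2·q + 1]].
At the point, J = [[21.000, 2.250], [-6.000, 4.000]] (det J = 97.500).
Solving J·Δ = −F gives Δ = (0.585, 2.877).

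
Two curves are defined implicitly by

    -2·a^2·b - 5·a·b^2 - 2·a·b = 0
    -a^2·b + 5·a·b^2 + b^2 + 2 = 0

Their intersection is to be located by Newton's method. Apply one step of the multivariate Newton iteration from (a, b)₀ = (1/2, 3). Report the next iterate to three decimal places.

At (1/2, 3): F = (-27.000, 32.750).
Jacobian J = [[-4·a·b - 5·b^2 - 2·b, -2·a^2 - 10·a·b - 2·a], [-2·a·b + 5·b^2, -a^2 + 10·a·b + 2·b]].
At the point, J = [[-57.000, -16.500], [42.000, 20.750]] (det J = -489.750).
Solving J·Δ = −F gives Δ = (-0.041, -1.496).
Then the next iterate is (a, b)₁ = (0.459, 1.504).

(0.459, 1.504)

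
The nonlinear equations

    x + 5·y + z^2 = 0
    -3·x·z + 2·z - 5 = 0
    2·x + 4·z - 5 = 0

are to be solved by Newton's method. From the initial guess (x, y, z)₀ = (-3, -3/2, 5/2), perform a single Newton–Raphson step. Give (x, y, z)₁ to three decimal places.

At (-3, -3/2, 5/2): F = (-4.250, 22.500, -1.000).
Jacobian J = [[1, 5, 2·z], [-3·z, 0, -3·x + 2], [2, 0, 4]].
At the point, J = [[1.000, 5.000, 5.000], [-7.500, 0.000, 11.000], [2.000, 0.000, 4.000]] (det J = 260.000).
Solving J·Δ = −F gives Δ = (1.942, 1.183, -0.721).
Then the next iterate is (x, y, z)₁ = (-1.058, -0.317, 1.779).

(-1.058, -0.317, 1.779)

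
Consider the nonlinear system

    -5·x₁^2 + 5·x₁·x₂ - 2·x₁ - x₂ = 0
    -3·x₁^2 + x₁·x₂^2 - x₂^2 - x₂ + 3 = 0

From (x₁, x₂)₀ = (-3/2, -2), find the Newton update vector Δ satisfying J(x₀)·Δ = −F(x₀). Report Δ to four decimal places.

At (-3/2, -2): F = (8.7500, -11.7500).
Jacobian J = [[-10·x₁ + 5·x₂ - 2, 5·x₁ - 1], [-6·x₁ + x₂^2, 2·x₁·x₂ - 2·x₂ - 1]].
At the point, J = [[3.0000, -8.5000], [13.0000, 9.0000]] (det J = 137.5000).
Solving J·Δ = −F gives Δ = (0.1536, 1.0836).

(0.1536, 1.0836)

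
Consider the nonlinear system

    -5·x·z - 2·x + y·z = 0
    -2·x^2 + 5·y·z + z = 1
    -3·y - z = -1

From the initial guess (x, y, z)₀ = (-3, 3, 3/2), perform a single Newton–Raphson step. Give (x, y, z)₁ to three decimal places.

(-0.902, -0.008, 1.024)

At (-3, 3, 3/2): F = (33.000, 5.000, -9.500).
Jacobian J = [[-5·z - 2, z, -5·x + y], [-4·x, 5·z, 5·y + 1], [0, -3, -1]].
At the point, J = [[-9.500, 1.500, 18.000], [12.000, 7.500, 16.000], [0.000, -3.000, -1.000]] (det J = -1014.750).
Solving J·Δ = −F gives Δ = (2.098, -3.008, -0.476).
Then the next iterate is (x, y, z)₁ = (-0.902, -0.008, 1.024).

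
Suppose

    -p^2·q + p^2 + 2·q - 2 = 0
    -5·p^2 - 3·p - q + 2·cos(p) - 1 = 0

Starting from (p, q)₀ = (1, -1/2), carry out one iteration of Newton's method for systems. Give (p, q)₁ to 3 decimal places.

At (1, -1/2): F = (-1.500, -7.41940).
Jacobian J = [[-2·p·q + 2·p, -p^2 + 2], [-10·p - 2·sin(p) - 3, -1]].
At the point, J = [[3.000, 1.000], [-14.68294, -1.000]] (det J = 11.68294).
Solving J·Δ = −F gives Δ = (-0.763, 3.790).
Then the next iterate is (p, q)₁ = (0.237, 3.290).

(0.237, 3.290)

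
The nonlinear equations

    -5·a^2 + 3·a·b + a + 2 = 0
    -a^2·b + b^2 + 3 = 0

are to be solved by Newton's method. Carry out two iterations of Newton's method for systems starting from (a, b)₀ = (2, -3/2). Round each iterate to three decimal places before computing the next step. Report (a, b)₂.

At (2, -3/2): F = (-25.000, 11.250).
Jacobian J = [[-10·a + 3·b + 1, 3·a], [-2·a·b, -a^2 + 2·b]].
At the point, J = [[-23.500, 6.000], [6.000, -7.000]] (det J = 128.500).
Solving J·Δ = −F gives Δ = (-0.837, 0.890).
Then the next iterate is (a, b)₁ = (1.163, -0.610).
Round to (1.163, -0.610) and repeat: F = (-5.72813, 4.19717), J = [[-12.460, 3.489], [1.41886, -2.57257]].
Δ = (-0.003, 1.630), so (a, b)₂ = (1.160, 1.020).

(1.160, 1.020)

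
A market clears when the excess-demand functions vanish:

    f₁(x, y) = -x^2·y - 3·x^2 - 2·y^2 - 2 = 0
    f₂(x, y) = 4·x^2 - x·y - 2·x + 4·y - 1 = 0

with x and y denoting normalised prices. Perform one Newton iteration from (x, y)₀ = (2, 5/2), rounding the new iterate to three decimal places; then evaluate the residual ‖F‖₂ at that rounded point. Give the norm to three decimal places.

13.248

At (2, 5/2): F = (-36.500, 16.000).
Jacobian J = [[-2·x·y - 6·x, -x^2 - 4·y], [8·x - y - 2, -x + 4]].
At the point, J = [[-22.000, -14.000], [11.500, 2.000]] (det J = 117.000).
Solving J·Δ = −F gives Δ = (-1.291, -0.579).
Then the next iterate is (x, y)₁ = (0.709, 1.921).
Re-evaluating at (0.709, 1.921): F = (-11.85418, 5.91473), so ‖F‖₂ = 13.248.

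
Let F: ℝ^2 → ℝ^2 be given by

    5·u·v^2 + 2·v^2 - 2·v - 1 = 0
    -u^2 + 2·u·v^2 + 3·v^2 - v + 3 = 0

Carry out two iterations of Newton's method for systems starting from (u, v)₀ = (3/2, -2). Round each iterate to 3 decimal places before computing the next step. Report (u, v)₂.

(1.841, -0.417)

At (3/2, -2): F = (41.000, 26.750).
Jacobian J = [[5·v^2, 10·u·v + 4·v - 2], [-2·u + 2·v^2, 4·u·v + 6·v - 1]].
At the point, J = [[20.000, -40.000], [5.000, -25.000]] (det J = -300.000).
Solving J·Δ = −F gives Δ = (0.150, 1.100).
Then the next iterate is (u, v)₁ = (1.650, -0.900).
Round to (1.650, -0.900) and repeat: F = (9.10250, 6.28050), J = [[4.050, -20.450], [-1.680, -12.340]].
Δ = (0.191, 0.483), so (u, v)₂ = (1.841, -0.417).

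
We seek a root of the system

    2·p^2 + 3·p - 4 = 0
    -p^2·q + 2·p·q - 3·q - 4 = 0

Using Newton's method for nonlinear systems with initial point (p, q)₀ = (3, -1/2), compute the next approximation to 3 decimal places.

(1.467, -1.178)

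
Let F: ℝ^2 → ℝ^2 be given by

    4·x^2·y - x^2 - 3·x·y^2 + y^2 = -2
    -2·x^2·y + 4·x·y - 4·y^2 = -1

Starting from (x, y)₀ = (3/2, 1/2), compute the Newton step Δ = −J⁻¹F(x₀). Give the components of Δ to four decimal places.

(-100.5000, 40.5000)

At (3/2, 1/2): F = (3.3750, 0.7500).
Jacobian J = [[8·x·y - 2·x - 3·y^2, 4·x^2 - 6·x·y + 2·y], [-4·x·y + 4·y, -2·x^2 + 4·x - 8·y]].
At the point, J = [[2.2500, 5.5000], [-1.0000, -2.5000]] (det J = -0.1250).
Solving J·Δ = −F gives Δ = (-100.5000, 40.5000).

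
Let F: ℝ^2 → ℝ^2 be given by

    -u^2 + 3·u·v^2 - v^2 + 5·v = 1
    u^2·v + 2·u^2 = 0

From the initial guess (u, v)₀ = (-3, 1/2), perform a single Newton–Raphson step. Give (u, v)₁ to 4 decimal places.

(-1.4211, 0.6316)

At (-3, 1/2): F = (-10.0000, 22.5000).
Jacobian J = [[-2·u + 3·v^2, 6·u·v - 2·v + 5], [2·u·v + 4·u, u^2]].
At the point, J = [[6.7500, -5.0000], [-15.0000, 9.0000]] (det J = -14.2500).
Solving J·Δ = −F gives Δ = (1.5789, 0.1316).
Then the next iterate is (u, v)₁ = (-1.4211, 0.6316).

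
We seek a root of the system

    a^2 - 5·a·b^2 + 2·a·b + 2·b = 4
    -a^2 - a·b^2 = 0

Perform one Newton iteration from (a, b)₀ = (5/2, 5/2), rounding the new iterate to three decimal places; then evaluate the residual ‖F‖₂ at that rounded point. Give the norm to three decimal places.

At (5/2, 5/2): F = (-58.375, -21.875).
Jacobian J = [[2·a - 5·b^2 + 2·b, -10·a·b + 2·a + 2], [-2·a - b^2, -2·a·b]].
At the point, J = [[-21.250, -55.500], [-11.250, -12.500]] (det J = -358.750).
Solving J·Δ = −F gives Δ = (-1.350, -0.535).
Then the next iterate is (a, b)₁ = (1.150, 1.965).
Re-evaluating at (1.150, 1.965): F = (-16.43004, -5.76291), so ‖F‖₂ = 17.411.

17.411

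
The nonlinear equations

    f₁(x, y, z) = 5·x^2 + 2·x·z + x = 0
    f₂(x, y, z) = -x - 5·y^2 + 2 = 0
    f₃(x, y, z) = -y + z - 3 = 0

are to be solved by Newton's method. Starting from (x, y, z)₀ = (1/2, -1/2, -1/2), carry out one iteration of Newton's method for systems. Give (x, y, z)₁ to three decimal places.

(-0.308, -0.712, 2.288)

At (1/2, -1/2, -1/2): F = (1.250, 0.250, -3.000).
Jacobian J = [[10·x + 2·z + 1, 0, 2·x], [-1, -10·y, 0], [0, -1, 1]].
At the point, J = [[5.000, 0.000, 1.000], [-1.000, 5.000, 0.000], [0.000, -1.000, 1.000]] (det J = 26.000).
Solving J·Δ = −F gives Δ = (-0.808, -0.212, 2.788).
Then the next iterate is (x, y, z)₁ = (-0.308, -0.712, 2.288).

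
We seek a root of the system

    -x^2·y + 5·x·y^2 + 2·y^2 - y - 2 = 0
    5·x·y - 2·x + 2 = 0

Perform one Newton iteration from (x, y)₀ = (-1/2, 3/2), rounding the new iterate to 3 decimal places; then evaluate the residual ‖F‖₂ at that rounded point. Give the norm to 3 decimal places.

13.107

At (-1/2, 3/2): F = (-5.000, -0.750).
Jacobian J = [[-2·x·y + 5·y^2, -x^2 + 10·x·y + 4·y - 1], [5·y - 2, 5·x]].
At the point, J = [[12.750, -2.750], [5.500, -2.500]] (det J = -16.750).
Solving J·Δ = −F gives Δ = (0.623, 1.071).
Then the next iterate is (x, y)₁ = (0.123, 2.571).
Re-evaluating at (0.123, 2.571): F = (12.67536, 3.33516), so ‖F‖₂ = 13.107.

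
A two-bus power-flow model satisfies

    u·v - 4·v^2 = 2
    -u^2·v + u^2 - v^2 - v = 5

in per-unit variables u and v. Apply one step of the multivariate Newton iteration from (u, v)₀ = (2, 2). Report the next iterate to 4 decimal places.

(0.8649, 0.8378)

At (2, 2): F = (-14.0000, -15.0000).
Jacobian J = [[v, u - 8·v], [-2·u·v + 2·u, -u^2 - 2·v - 1]].
At the point, J = [[2.0000, -14.0000], [-4.0000, -9.0000]] (det J = -74.0000).
Solving J·Δ = −F gives Δ = (-1.1351, -1.1622).
Then the next iterate is (u, v)₁ = (0.8649, 0.8378).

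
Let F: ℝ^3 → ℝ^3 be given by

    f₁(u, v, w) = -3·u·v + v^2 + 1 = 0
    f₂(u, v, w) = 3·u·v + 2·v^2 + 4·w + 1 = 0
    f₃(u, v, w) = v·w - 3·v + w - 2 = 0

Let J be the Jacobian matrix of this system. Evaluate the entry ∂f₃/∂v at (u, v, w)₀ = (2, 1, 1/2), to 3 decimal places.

-2.500

∂f₃/∂v = w - 3.
At (2, 1, 1/2) this is -2.500.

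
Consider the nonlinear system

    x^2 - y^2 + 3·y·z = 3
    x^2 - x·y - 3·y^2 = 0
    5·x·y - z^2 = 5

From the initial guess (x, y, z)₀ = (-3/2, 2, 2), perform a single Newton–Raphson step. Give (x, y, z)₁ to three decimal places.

At (-3/2, 2, 2): F = (7.250, -6.750, -24.000).
Jacobian J = [[2·x, -2·y + 3·z, 3·y], [2·x - y, -x - 6·y, 0], [5·y, 5·x, -2·z]].
At the point, J = [[-3.000, 2.000, 6.000], [-5.000, -10.500, 0.000], [10.000, -7.500, -4.000]] (det J = 689.000).
Solving J·Δ = −F gives Δ = (1.390, -1.305, -0.078).
Then the next iterate is (x, y, z)₁ = (-0.110, 0.695, 1.922).

(-0.110, 0.695, 1.922)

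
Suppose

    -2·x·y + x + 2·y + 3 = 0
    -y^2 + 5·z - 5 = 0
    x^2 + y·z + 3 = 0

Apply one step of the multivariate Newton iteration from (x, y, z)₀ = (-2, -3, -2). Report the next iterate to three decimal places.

(-1.466, -0.790, 0.148)

At (-2, -3, -2): F = (-17.000, -24.000, 13.000).
Jacobian J = [[-2·y + 1, -2·x + 2, 0], [0, -2·y, 5], [2·x, z, y]].
At the point, J = [[7.000, 6.000, 0.000], [0.000, 6.000, 5.000], [-4.000, -2.000, -3.000]] (det J = -176.000).
Solving J·Δ = −F gives Δ = (0.534, 2.210, 2.148).
Then the next iterate is (x, y, z)₁ = (-1.466, -0.790, 0.148).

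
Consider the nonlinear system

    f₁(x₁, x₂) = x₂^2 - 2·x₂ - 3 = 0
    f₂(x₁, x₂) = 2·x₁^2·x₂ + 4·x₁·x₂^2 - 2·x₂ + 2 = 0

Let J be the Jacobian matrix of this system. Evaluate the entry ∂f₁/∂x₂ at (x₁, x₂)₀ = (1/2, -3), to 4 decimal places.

-8.0000

∂f₁/∂x₂ = 2·x₂ - 2.
At (1/2, -3) this is -8.0000.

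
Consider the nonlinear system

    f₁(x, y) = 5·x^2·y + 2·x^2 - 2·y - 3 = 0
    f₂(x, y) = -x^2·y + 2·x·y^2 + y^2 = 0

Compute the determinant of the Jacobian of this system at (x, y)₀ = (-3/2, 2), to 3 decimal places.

J = [[10·x·y + 4·x, 5·x^2 - 2], [-2·x·y + 2·y^2, -x^2 + 4·x·y + 2·y]].
At the point, J = [[-36.000, 9.250], [14.000, -10.250]].
det J = 239.500.

239.500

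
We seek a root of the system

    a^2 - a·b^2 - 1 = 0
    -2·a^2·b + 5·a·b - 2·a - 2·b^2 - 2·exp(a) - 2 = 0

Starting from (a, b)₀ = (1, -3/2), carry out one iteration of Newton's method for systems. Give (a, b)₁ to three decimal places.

(-0.428, -0.869)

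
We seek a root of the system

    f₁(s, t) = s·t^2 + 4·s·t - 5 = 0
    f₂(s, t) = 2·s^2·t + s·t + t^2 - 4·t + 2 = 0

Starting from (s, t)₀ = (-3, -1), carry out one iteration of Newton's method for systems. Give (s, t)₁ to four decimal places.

At (-3, -1): F = (4.0000, -8.0000).
Jacobian J = [[t^2 + 4·t, 2·s·t + 4·s], [4·s·t + t, 2·s^2 + s + 2·t - 4]].
At the point, J = [[-3.0000, -6.0000], [11.0000, 9.0000]] (det J = 39.0000).
Solving J·Δ = −F gives Δ = (0.3077, 0.5128).
Then the next iterate is (s, t)₁ = (-2.6923, -0.4872).

(-2.6923, -0.4872)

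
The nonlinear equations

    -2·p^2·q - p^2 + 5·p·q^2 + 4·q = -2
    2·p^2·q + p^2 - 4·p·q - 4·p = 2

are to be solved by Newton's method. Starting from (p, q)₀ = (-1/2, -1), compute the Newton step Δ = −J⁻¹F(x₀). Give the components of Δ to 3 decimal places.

(-5.667, 3.167)

At (-1/2, -1): F = (-4.250, -2.250).
Jacobian J = [[-4·p·q - 2·p + 5·q^2, -2·p^2 + 10·p·q + 4], [4·p·q + 2·p - 4·q - 4, 2·p^2 - 4·p]].
At the point, J = [[4.000, 8.500], [1.000, 2.500]] (det J = 1.500).
Solving J·Δ = −F gives Δ = (-5.667, 3.167).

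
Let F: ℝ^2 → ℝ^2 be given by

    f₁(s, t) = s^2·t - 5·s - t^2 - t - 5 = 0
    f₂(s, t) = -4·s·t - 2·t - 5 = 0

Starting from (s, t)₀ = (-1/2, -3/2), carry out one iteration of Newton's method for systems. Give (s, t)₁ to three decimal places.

(0.333, 1.407)

At (-1/2, -3/2): F = (-3.625, -5.000).
Jacobian J = [[2·s·t - 5, s^2 - 2·t - 1], [-4·t, -4·s - 2]].
At the point, J = [[-3.500, 2.250], [6.000, 0.000]] (det J = -13.500).
Solving J·Δ = −F gives Δ = (0.833, 2.907).
Then the next iterate is (s, t)₁ = (0.333, 1.407).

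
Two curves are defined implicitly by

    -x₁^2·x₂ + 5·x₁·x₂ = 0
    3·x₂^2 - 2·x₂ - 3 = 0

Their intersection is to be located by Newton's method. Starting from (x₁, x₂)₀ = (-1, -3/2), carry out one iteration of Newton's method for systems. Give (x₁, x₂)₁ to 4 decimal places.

(-0.4935, -0.8864)

At (-1, -3/2): F = (9.0000, 6.7500).
Jacobian J = [[-2·x₁·x₂ + 5·x₂, -x₁^2 + 5·x₁], [0, 6·x₂ - 2]].
At the point, J = [[-10.5000, -6.0000], [0.0000, -11.0000]] (det J = 115.5000).
Solving J·Δ = −F gives Δ = (0.5065, 0.6136).
Then the next iterate is (x₁, x₂)₁ = (-0.4935, -0.8864).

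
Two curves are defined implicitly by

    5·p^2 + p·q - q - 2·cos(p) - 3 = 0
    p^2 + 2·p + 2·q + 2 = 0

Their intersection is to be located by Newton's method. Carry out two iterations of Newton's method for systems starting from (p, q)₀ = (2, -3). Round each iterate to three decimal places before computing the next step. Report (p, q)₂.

At (2, -3): F = (14.83229, 4.000).
Jacobian J = [[10·p + q + 2·sin(p), p - 1], [2·p + 2, 2]].
At the point, J = [[18.81859, 1.000], [6.000, 2.000]] (det J = 31.63719).
Solving J·Δ = −F gives Δ = (-0.811, 0.434).
Then the next iterate is (p, q)₁ = (1.189, -2.566).
Round to (1.189, -2.566) and repeat: F = (2.83845, 0.65972), J = [[11.17999, 0.189], [4.378, 2.000]].
Δ = (-0.258, 0.235), so (p, q)₂ = (0.931, -2.331).

(0.931, -2.331)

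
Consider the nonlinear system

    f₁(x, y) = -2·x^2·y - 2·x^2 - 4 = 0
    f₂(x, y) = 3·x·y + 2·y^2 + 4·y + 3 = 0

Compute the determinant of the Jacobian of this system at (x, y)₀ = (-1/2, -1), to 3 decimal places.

-1.500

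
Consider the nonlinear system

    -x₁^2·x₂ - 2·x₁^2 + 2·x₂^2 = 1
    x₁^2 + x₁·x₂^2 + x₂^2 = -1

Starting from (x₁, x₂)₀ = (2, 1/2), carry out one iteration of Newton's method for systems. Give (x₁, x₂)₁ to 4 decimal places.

(1.0698, -0.0988)

At (2, 1/2): F = (-10.5000, 5.7500).
Jacobian J = [[-2·x₁·x₂ - 4·x₁, -x₁^2 + 4·x₂], [2·x₁ + x₂^2, 2·x₁·x₂ + 2·x₂]].
At the point, J = [[-10.0000, -2.0000], [4.2500, 3.0000]] (det J = -21.5000).
Solving J·Δ = −F gives Δ = (-0.9302, -0.5988).
Then the next iterate is (x₁, x₂)₁ = (1.0698, -0.0988).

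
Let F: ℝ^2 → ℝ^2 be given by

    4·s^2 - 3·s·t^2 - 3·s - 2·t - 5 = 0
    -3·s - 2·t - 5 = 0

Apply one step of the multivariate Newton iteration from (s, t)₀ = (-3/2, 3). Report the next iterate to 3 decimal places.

At (-3/2, 3): F = (43.000, -6.500).
Jacobian J = [[8·s - 3·t^2 - 3, -6·s·t - 2], [-3, -2]].
At the point, J = [[-42.000, 25.000], [-3.000, -2.000]] (det J = 159.000).
Solving J·Δ = −F gives Δ = (-0.481, -2.528).
Then the next iterate is (s, t)₁ = (-1.981, 0.472).

(-1.981, 0.472)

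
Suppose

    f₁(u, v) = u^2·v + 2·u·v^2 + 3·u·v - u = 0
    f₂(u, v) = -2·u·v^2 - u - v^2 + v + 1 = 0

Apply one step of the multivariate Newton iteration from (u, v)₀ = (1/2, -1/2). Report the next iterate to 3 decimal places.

(0.029, -0.569)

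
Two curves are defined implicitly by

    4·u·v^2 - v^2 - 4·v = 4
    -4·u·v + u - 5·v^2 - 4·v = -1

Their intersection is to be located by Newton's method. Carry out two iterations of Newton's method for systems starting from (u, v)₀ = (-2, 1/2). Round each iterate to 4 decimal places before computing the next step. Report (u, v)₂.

(2.7472, -1.5608)

At (-2, 1/2): F = (-8.2500, -0.2500).
Jacobian J = [[4·v^2, 8·u·v - 2·v - 4], [-4·v + 1, -4·u - 10·v - 4]].
At the point, J = [[1.0000, -13.0000], [-1.0000, -1.0000]] (det J = -14.0000).
Solving J·Δ = −F gives Δ = (0.3571, -0.6071).
Then the next iterate is (u, v)₁ = (-1.6429, -0.1071).
Round to (-1.6429, -0.1071) and repeat: F = (-3.658449, -0.975670), J = [[0.045882, -2.378163], [1.4284, 3.6426]].
Δ = (4.3901, -1.4537), so (u, v)₂ = (2.7472, -1.5608).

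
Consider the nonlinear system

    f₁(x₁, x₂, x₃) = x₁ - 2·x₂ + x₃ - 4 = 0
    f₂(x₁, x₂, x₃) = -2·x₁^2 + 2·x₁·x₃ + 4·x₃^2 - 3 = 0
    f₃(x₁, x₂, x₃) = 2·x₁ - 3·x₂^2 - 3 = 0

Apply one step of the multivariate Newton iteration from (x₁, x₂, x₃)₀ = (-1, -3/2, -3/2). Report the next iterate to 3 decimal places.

(2.702, -1.017, -0.736)

At (-1, -3/2, -3/2): F = (-3.500, 7.000, -11.750).
Jacobian J = [[1, -2, 1], [-4·x₁ + 2·x₃, 0, 2·x₁ + 8·x₃], [2, -6·x₂, 0]].
At the point, J = [[1.000, -2.000, 1.000], [1.000, 0.000, -14.000], [2.000, 9.000, 0.000]] (det J = 191.000).
Solving J·Δ = −F gives Δ = (3.702, 0.483, 0.764).
Then the next iterate is (x₁, x₂, x₃)₁ = (2.702, -1.017, -0.736).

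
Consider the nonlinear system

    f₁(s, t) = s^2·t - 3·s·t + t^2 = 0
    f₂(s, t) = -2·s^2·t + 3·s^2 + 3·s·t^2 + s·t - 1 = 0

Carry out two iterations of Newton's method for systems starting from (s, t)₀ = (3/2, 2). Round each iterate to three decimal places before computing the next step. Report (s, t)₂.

At (3/2, 2): F = (-0.500, 17.750).
Jacobian J = [[2·s·t - 3·t, s^2 - 3·s + 2·t], [-4·s·t + 6·s + 3·t^2 + t, -2·s^2 + 6·s·t + s]].
At the point, J = [[0.000, 1.750], [11.000, 15.000]] (det J = -19.250).
Solving J·Δ = −F gives Δ = (-2.003, 0.286).
Then the next iterate is (s, t)₁ = (-0.503, 2.286).
Round to (-0.503, 2.286) and repeat: F = (9.25375, -10.43331), J = [[-9.15772, 6.33401], [19.54482, -7.90817]].
Δ = (-0.138, -1.661), so (s, t)₂ = (-0.641, 0.625).

(-0.641, 0.625)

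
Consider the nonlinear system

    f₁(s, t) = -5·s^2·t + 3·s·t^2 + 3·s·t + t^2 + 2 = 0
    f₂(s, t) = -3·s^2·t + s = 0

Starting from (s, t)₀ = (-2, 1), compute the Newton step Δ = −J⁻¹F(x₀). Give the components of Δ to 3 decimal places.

(1.000, -0.083)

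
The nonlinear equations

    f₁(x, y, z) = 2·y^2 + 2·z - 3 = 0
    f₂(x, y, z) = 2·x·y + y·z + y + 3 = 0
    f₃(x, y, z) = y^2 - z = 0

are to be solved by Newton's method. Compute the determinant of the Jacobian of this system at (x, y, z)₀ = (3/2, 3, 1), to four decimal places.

J = [[0, 4·y, 2], [2·y, 2·x + z + 1, y], [0, 2·y, -1]].
At the point, J = [[0.0000, 12.0000, 2.0000], [6.0000, 5.0000, 3.0000], [0.0000, 6.0000, -1.0000]].
det J = 144.0000.

144.0000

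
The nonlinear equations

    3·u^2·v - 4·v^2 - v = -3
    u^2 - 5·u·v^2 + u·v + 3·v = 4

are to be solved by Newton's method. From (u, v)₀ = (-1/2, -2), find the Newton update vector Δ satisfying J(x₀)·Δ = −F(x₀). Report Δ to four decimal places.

(-0.2335, 0.8826)

At (-1/2, -2): F = (-12.5000, 1.2500).
Jacobian J = [[6·u·v, 3·u^2 - 8·v - 1], [2·u - 5·v^2 + v, -10·u·v + u + 3]].
At the point, J = [[6.0000, 15.7500], [-23.0000, -7.5000]] (det J = 317.2500).
Solving J·Δ = −F gives Δ = (-0.2335, 0.8826).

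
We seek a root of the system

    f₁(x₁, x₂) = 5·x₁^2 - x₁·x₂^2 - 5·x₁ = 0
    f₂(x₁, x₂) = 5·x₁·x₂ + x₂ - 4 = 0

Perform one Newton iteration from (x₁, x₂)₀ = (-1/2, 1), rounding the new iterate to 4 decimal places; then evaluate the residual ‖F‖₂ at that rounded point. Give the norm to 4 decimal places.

At (-1/2, 1): F = (4.2500, -5.5000).
Jacobian J = [[10·x₁ - x₂^2 - 5, -2·x₁·x₂], [5·x₂, 5·x₁ + 1]].
At the point, J = [[-11.0000, 1.0000], [5.0000, -1.5000]] (det J = 11.5000).
Solving J·Δ = −F gives Δ = (0.0761, -3.4130).
Then the next iterate is (x₁, x₂)₁ = (-0.4239, -2.4130).
Re-evaluating at (-0.4239, -2.4130): F = (5.486143, -1.298647), so ‖F‖₂ = 5.6378.

5.6378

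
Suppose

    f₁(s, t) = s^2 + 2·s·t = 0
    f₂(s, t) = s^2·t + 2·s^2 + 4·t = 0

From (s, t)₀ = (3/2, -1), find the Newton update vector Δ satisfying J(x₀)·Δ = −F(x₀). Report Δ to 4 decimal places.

(0.2045, 0.1818)

At (3/2, -1): F = (-0.7500, -1.7500).
Jacobian J = [[2·s + 2·t, 2·s], [2·s·t + 4·s, s^2 + 4]].
At the point, J = [[1.0000, 3.0000], [3.0000, 6.2500]] (det J = -2.7500).
Solving J·Δ = −F gives Δ = (0.2045, 0.1818).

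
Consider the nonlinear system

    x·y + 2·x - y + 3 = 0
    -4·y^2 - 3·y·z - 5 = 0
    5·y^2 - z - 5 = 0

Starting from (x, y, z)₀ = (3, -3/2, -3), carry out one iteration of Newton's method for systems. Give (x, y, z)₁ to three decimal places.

(-10.215, -1.196, 1.694)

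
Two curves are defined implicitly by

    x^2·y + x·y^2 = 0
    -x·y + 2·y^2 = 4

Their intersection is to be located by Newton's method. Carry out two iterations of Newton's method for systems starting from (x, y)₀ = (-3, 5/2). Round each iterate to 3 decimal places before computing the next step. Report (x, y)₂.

At (-3, 5/2): F = (3.750, 16.000).
Jacobian J = [[2·x·y + y^2, x^2 + 2·x·y], [-y, -x + 4·y]].
At the point, J = [[-8.750, -6.000], [-2.500, 13.000]] (det J = -128.750).
Solving J·Δ = −F gives Δ = (1.124, -1.015).
Then the next iterate is (x, y)₁ = (-1.876, 1.485).
Round to (-1.876, 1.485) and repeat: F = (1.08927, 3.19631), J = [[-3.36649, -2.05234], [-1.485, 7.816]].
Δ = (0.513, -0.311), so (x, y)₂ = (-1.363, 1.174).

(-1.363, 1.174)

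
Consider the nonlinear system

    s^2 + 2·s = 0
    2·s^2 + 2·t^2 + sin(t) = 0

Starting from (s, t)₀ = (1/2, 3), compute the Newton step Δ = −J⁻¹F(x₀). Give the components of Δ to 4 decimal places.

At (1/2, 3): F = (1.2500, 18.641120).
Jacobian J = [[2·s + 2, 0], [4·s, 4·t + cos(t)]].
At the point, J = [[3.0000, 0.0000], [2.0000, 11.010008]] (det J = 33.030023).
Solving J·Δ = −F gives Δ = (-0.4167, -1.6174).

(-0.4167, -1.6174)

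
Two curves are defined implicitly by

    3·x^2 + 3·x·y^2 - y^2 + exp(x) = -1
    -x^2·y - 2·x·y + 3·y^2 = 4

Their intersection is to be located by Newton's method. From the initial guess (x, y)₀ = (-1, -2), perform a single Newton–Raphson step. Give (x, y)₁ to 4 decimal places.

At (-1, -2): F = (-11.632121, 6.0000).
Jacobian J = [[6·x + 3·y^2 + exp(x), 6·x·y - 2·y], [-2·x·y - 2·y, -x^2 - 2·x + 6·y]].
At the point, J = [[6.367879, 16.0000], [0.0000, -11.0000]] (det J = -70.046674).
Solving J·Δ = −F gives Δ = (0.4562, 0.5455).
Then the next iterate is (x, y)₁ = (-0.5438, -1.4545).

(-0.5438, -1.4545)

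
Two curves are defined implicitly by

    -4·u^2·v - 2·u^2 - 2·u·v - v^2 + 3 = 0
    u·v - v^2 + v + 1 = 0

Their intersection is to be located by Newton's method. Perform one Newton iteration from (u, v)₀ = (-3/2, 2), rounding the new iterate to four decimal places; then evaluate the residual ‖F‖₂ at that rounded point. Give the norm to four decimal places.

At (-3/2, 2): F = (-17.5000, -4.0000).
Jacobian J = [[-8·u·v - 4·u - 2·v, -4·u^2 - 2·u - 2·v], [v, u - 2·v + 1]].
At the point, J = [[26.0000, -10.0000], [2.0000, -4.5000]] (det J = -97.0000).
Solving J·Δ = −F gives Δ = (0.3995, -0.7113).
Then the next iterate is (u, v)₁ = (-1.1005, 1.2887).
Re-evaluating at (-1.1005, 1.2887): F = (-4.489499, -0.790262), so ‖F‖₂ = 4.5585.

4.5585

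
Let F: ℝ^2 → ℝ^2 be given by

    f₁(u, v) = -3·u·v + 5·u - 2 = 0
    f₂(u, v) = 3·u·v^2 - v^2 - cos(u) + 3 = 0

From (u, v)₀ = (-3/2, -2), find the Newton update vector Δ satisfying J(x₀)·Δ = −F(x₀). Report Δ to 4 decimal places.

(1.6686, 0.0324)

At (-3/2, -2): F = (-18.5000, -19.070737).
Jacobian J = [[-3·v + 5, -3·u], [3·v^2 + sin(u), 6·u·v - 2·v]].
At the point, J = [[11.0000, 4.5000], [11.002505, 22.0000]] (det J = 192.488727).
Solving J·Δ = −F gives Δ = (1.6686, 0.0324).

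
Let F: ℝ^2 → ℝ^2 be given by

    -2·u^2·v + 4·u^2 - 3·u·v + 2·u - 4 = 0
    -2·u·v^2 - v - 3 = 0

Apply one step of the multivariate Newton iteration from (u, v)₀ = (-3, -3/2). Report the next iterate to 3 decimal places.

(-1.987, -1.108)

At (-3, -3/2): F = (39.500, 12.000).
Jacobian J = [[-4·u·v + 8·u - 3·v + 2, -2·u^2 - 3·u], [-2·v^2, -4·u·v - 1]].
At the point, J = [[-35.500, -9.000], [-4.500, -19.000]] (det J = 634.000).
Solving J·Δ = −F gives Δ = (1.013, 0.392).
Then the next iterate is (u, v)₁ = (-1.987, -1.108).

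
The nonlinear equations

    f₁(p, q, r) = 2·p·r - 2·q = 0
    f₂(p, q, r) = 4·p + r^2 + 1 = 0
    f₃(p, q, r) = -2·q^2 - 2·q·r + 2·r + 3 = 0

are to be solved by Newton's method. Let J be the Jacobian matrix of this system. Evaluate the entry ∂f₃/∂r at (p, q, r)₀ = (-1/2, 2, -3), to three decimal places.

∂f₃/∂r = -2·q + 2.
At (-1/2, 2, -3) this is -2.000.

-2.000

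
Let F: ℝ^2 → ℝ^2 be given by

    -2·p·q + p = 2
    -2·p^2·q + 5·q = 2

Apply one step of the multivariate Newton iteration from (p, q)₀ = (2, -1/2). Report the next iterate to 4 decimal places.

(2.8000, 0.4000)

At (2, -1/2): F = (2.0000, -0.5000).
Jacobian J = [[-2·q + 1, -2·p], [-4·p·q, -2·p^2 + 5]].
At the point, J = [[2.0000, -4.0000], [4.0000, -3.0000]] (det J = 10.0000).
Solving J·Δ = −F gives Δ = (0.8000, 0.9000).
Then the next iterate is (p, q)₁ = (2.8000, 0.4000).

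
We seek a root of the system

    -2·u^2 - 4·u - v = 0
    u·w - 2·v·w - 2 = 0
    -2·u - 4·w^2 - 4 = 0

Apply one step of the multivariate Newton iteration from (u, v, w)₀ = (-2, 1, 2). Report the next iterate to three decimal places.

(-2.148, -0.593, 1.019)

At (-2, 1, 2): F = (-1.000, -10.000, -16.000).
Jacobian J = [[-4·u - 4, -1, 0], [w, -2·w, u - 2·v], [-2, 0, -8·w]].
At the point, J = [[4.000, -1.000, 0.000], [2.000, -4.000, -4.000], [-2.000, 0.000, -16.000]] (det J = 216.000).
Solving J·Δ = −F gives Δ = (-0.148, -1.593, -0.981).
Then the next iterate is (u, v, w)₁ = (-2.148, -0.593, 1.019).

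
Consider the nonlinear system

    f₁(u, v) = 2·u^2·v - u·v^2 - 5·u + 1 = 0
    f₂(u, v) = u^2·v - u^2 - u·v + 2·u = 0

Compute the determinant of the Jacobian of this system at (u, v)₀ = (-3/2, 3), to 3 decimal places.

-25.500

J = [[4·u·v - v^2 - 5, 2·u^2 - 2·u·v], [2·u·v - 2·u - v + 2, u^2 - u]].
At the point, J = [[-32.000, 13.500], [-7.000, 3.750]].
det J = -25.500.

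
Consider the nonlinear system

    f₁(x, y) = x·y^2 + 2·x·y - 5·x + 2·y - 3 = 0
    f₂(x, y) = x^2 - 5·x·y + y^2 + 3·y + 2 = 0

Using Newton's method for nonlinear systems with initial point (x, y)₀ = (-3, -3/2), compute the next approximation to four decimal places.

(-0.4667, -0.8367)

At (-3, -3/2): F = (11.2500, -13.7500).
Jacobian J = [[y^2 + 2·y - 5, 2·x·y + 2·x + 2], [2·x - 5·y, -5·x + 2·y + 3]].
At the point, J = [[-5.7500, 5.0000], [1.5000, 15.0000]] (det J = -93.7500).
Solving J·Δ = −F gives Δ = (2.5333, 0.6633).
Then the next iterate is (x, y)₁ = (-0.4667, -0.8367).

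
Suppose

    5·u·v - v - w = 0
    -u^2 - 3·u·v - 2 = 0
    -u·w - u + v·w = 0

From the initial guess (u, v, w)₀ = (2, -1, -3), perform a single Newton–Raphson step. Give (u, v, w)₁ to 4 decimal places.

(0.8636, -0.8106, -1.6136)

At (2, -1, -3): F = (-6.0000, 0.0000, 7.0000).
Jacobian J = [[5·v, 5·u - 1, -1], [-2·u - 3·v, -3·u, 0], [-w - 1, w, -u + v]].
At the point, J = [[-5.0000, 9.0000, -1.0000], [-1.0000, -6.0000, 0.0000], [2.0000, -3.0000, -3.0000]] (det J = -132.0000).
Solving J·Δ = −F gives Δ = (-1.1364, 0.1894, 1.3864).
Then the next iterate is (u, v, w)₁ = (0.8636, -0.8106, -1.6136).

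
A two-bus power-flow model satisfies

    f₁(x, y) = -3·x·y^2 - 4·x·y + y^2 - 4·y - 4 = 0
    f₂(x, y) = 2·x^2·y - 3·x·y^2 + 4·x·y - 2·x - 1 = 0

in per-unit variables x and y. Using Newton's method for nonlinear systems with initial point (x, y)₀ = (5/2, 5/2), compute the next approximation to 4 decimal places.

At (5/2, 5/2): F = (-79.6250, 3.3750).
Jacobian J = [[-3·y^2 - 4·y, -6·x·y - 4·x + 2·y - 4], [4·x·y - 3·y^2 + 4·y - 2, 2·x^2 - 6·x·y + 4·x]].
At the point, J = [[-28.7500, -46.5000], [14.2500, -15.0000]] (det J = 1093.8750).
Solving J·Δ = −F gives Δ = (-1.2353, -0.9486).
Then the next iterate is (x, y)₁ = (1.2647, 1.5514).

(1.2647, 1.5514)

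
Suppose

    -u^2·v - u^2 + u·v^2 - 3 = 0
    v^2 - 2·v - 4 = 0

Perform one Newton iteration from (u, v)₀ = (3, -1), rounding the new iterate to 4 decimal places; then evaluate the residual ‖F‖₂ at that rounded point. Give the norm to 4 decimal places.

At (3, -1): F = (0.0000, -1.0000).
Jacobian J = [[-2·u·v - 2·u + v^2, -u^2 + 2·u·v], [0, 2·v - 2]].
At the point, J = [[1.0000, -15.0000], [0.0000, -4.0000]] (det J = -4.0000).
Solving J·Δ = −F gives Δ = (-3.7500, -0.2500).
Then the next iterate is (u, v)₁ = (-0.7500, -1.2500).
Re-evaluating at (-0.7500, -1.2500): F = (-4.031250, 0.0625), so ‖F‖₂ = 4.0317.

4.0317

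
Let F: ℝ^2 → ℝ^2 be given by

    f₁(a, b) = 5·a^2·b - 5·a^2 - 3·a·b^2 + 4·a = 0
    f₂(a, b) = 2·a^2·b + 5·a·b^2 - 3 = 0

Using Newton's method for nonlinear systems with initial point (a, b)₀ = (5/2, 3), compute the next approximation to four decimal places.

(1.7755, 1.9410)

At (5/2, 3): F = (5.0000, 147.0000).
Jacobian J = [[10·a·b - 10·a - 3·b^2 + 4, 5·a^2 - 6·a·b], [4·a·b + 5·b^2, 2·a^2 + 10·a·b]].
At the point, J = [[27.0000, -13.7500], [75.0000, 87.5000]] (det J = 3393.7500).
Solving J·Δ = −F gives Δ = (-0.7245, -1.0590).
Then the next iterate is (a, b)₁ = (1.7755, 1.9410).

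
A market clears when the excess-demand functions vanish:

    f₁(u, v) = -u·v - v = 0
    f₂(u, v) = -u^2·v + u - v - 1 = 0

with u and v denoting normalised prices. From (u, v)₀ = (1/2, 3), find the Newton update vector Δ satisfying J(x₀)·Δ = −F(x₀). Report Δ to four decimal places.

(1.0000, -5.0000)

At (1/2, 3): F = (-4.5000, -4.2500).
Jacobian J = [[-v, -u - 1], [-2·u·v + 1, -u^2 - 1]].
At the point, J = [[-3.0000, -1.5000], [-2.0000, -1.2500]] (det J = 0.7500).
Solving J·Δ = −F gives Δ = (1.0000, -5.0000).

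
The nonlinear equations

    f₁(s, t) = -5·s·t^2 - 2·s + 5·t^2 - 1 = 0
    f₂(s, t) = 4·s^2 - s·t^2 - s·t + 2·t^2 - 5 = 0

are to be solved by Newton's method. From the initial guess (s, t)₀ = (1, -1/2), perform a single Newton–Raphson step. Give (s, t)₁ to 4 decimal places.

(0.0769, -4.4327)

At (1, -1/2): F = (-3.0000, -0.2500).
Jacobian J = [[-5·t^2 - 2, -10·s·t + 10·t], [8·s - t^2 - t, -2·s·t - s + 4·t]].
At the point, J = [[-3.2500, 0.0000], [8.2500, -2.0000]] (det J = 6.5000).
Solving J·Δ = −F gives Δ = (-0.9231, -3.9327).
Then the next iterate is (s, t)₁ = (0.0769, -4.4327).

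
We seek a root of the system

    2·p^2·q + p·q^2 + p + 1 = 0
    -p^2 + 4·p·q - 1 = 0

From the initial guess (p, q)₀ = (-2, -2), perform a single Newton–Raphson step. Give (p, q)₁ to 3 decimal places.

(-1.769, -0.740)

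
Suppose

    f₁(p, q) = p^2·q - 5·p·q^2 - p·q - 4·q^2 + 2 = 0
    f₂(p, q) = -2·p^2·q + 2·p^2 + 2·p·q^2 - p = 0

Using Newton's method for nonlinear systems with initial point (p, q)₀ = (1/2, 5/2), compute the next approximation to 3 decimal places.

(0.593, 1.212)

At (1/2, 5/2): F = (-39.250, 5.000).
Jacobian J = [[2·p·q - 5·q^2 - q, p^2 - 10·p·q - p - 8·q], [-4·p·q + 4·p + 2·q^2 - 1, -2·p^2 + 4·p·q]].
At the point, J = [[-31.250, -32.750], [8.500, 4.500]] (det J = 137.750).
Solving J·Δ = −F gives Δ = (0.093, -1.288).
Then the next iterate is (p, q)₁ = (0.593, 1.212).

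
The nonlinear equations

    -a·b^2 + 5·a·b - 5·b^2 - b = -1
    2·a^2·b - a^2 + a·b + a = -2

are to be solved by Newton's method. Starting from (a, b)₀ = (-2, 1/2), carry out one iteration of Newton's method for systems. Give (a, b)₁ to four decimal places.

(-0.6812, 0.3370)

At (-2, 1/2): F = (-5.2500, -1.0000).
Jacobian J = [[-b^2 + 5·b, -2·a·b + 5·a - 10·b - 1], [4·a·b - 2·a + b + 1, 2·a^2 + a]].
At the point, J = [[2.2500, -14.0000], [1.5000, 6.0000]] (det J = 34.5000).
Solving J·Δ = −F gives Δ = (1.3188, -0.1630).
Then the next iterate is (a, b)₁ = (-0.6812, 0.3370).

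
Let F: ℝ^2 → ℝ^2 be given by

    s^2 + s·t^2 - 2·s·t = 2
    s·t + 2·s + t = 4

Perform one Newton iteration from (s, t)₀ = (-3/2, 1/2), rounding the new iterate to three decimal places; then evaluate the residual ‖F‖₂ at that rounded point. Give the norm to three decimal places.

595.749

At (-3/2, 1/2): F = (1.375, -7.250).
Jacobian J = [[2·s + t^2 - 2·t, 2·s·t - 2·s], [t + 2, s + 1]].
At the point, J = [[-3.750, 1.500], [2.500, -0.500]] (det J = -1.875).
Solving J·Δ = −F gives Δ = (5.433, 12.667).
Then the next iterate is (s, t)₁ = (3.933, 13.167).
Re-evaluating at (3.933, 13.167): F = (591.76064, 68.81881), so ‖F‖₂ = 595.749.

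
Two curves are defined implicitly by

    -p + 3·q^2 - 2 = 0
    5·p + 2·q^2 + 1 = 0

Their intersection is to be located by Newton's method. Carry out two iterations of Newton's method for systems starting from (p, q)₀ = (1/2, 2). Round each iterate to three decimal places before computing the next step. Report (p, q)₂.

At (1/2, 2): F = (9.500, 11.500).
Jacobian J = [[-1, 6·q], [5, 4·q]].
At the point, J = [[-1.000, 12.000], [5.000, 8.000]] (det J = -68.000).
Solving J·Δ = −F gives Δ = (-0.912, -0.868).
Then the next iterate is (p, q)₁ = (-0.412, 1.132).
Round to (-0.412, 1.132) and repeat: F = (2.25627, 1.50285), J = [[-1.000, 6.792], [5.000, 4.528]].
Δ = (0.000, -0.332), so (p, q)₂ = (-0.412, 0.800).

(-0.412, 0.800)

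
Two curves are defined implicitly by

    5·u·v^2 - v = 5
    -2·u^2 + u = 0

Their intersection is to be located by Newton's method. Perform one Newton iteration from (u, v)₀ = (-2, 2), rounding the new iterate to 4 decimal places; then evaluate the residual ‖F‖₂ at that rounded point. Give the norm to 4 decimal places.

15.2547

At (-2, 2): F = (-47.0000, -10.0000).
Jacobian J = [[5·v^2, 10·u·v - 1], [-4·u + 1, 0]].
At the point, J = [[20.0000, -41.0000], [9.0000, 0.0000]] (det J = 369.0000).
Solving J·Δ = −F gives Δ = (1.1111, -0.6043).
Then the next iterate is (u, v)₁ = (-0.8889, 1.3957).
Re-evaluating at (-0.8889, 1.3957): F = (-15.053490, -2.469186), so ‖F‖₂ = 15.2547.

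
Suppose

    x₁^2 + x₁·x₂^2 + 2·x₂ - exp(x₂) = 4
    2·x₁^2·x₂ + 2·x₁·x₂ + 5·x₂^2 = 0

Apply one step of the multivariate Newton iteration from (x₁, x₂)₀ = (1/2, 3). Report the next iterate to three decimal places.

At (1/2, 3): F = (-13.33554, 49.500).
Jacobian J = [[2·x₁ + x₂^2, 2·x₁·x₂ - exp(x₂) + 2], [4·x₁·x₂ + 2·x₂, 2·x₁^2 + 2·x₁ + 10·x₂]].
At the point, J = [[10.000, -15.08554], [12.000, 31.500]] (det J = 496.02644).
Solving J·Δ = −F gives Δ = (-0.659, -1.321).
Then the next iterate is (x₁, x₂)₁ = (-0.159, 1.679).

(-0.159, 1.679)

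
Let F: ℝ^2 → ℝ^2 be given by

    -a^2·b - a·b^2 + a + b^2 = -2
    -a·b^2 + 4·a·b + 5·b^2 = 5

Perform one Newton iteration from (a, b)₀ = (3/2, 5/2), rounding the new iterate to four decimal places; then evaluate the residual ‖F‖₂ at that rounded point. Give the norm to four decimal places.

6.5396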